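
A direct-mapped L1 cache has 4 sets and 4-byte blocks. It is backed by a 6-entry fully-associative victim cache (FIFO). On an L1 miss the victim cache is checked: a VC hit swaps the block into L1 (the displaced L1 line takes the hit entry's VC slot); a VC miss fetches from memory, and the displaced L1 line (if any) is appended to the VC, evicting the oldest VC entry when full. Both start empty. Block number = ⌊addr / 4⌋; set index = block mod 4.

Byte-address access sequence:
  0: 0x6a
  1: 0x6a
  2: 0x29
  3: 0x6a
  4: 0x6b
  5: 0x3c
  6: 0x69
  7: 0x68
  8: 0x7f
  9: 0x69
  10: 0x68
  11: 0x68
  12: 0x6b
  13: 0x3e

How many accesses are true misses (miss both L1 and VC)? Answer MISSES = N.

0: 0x6a (blk 26, set 2) → MISS  vc=[]
1: 0x6a (blk 26, set 2) → L1-HIT  vc=[]
2: 0x29 (blk 10, set 2) → MISS  vc=[26]
3: 0x6a (blk 26, set 2) → VC-HIT  vc=[10]
4: 0x6b (blk 26, set 2) → L1-HIT  vc=[10]
5: 0x3c (blk 15, set 3) → MISS  vc=[10]
6: 0x69 (blk 26, set 2) → L1-HIT  vc=[10]
7: 0x68 (blk 26, set 2) → L1-HIT  vc=[10]
8: 0x7f (blk 31, set 3) → MISS  vc=[10, 15]
9: 0x69 (blk 26, set 2) → L1-HIT  vc=[10, 15]
10: 0x68 (blk 26, set 2) → L1-HIT  vc=[10, 15]
11: 0x68 (blk 26, set 2) → L1-HIT  vc=[10, 15]
12: 0x6b (blk 26, set 2) → L1-HIT  vc=[10, 15]
13: 0x3e (blk 15, set 3) → VC-HIT  vc=[10, 31]

MISSES = 4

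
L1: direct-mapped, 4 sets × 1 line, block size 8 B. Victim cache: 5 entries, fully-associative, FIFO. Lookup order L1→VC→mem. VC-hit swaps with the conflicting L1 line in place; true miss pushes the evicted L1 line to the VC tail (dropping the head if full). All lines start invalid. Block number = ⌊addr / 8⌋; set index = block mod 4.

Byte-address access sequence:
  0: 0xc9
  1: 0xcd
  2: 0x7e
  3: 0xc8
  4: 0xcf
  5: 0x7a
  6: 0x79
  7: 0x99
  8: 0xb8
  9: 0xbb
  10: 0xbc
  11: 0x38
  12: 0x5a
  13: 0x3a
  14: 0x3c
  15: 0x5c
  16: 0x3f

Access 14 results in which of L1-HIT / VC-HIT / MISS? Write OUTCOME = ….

OUTCOME = L1-HIT

0: 0xc9 (blk 25, set 1) → MISS  vc=[]
1: 0xcd (blk 25, set 1) → L1-HIT  vc=[]
2: 0x7e (blk 15, set 3) → MISS  vc=[]
3: 0xc8 (blk 25, set 1) → L1-HIT  vc=[]
4: 0xcf (blk 25, set 1) → L1-HIT  vc=[]
5: 0x7a (blk 15, set 3) → L1-HIT  vc=[]
6: 0x79 (blk 15, set 3) → L1-HIT  vc=[]
7: 0x99 (blk 19, set 3) → MISS  vc=[15]
8: 0xb8 (blk 23, set 3) → MISS  vc=[15, 19]
9: 0xbb (blk 23, set 3) → L1-HIT  vc=[15, 19]
10: 0xbc (blk 23, set 3) → L1-HIT  vc=[15, 19]
11: 0x38 (blk 7, set 3) → MISS  vc=[15, 19, 23]
12: 0x5a (blk 11, set 3) → MISS  vc=[15, 19, 23, 7]
13: 0x3a (blk 7, set 3) → VC-HIT  vc=[15, 19, 23, 11]
14: 0x3c (blk 7, set 3) → L1-HIT  vc=[15, 19, 23, 11]
15: 0x5c (blk 11, set 3) → VC-HIT  vc=[15, 19, 23, 7]
16: 0x3f (blk 7, set 3) → VC-HIT  vc=[15, 19, 23, 11]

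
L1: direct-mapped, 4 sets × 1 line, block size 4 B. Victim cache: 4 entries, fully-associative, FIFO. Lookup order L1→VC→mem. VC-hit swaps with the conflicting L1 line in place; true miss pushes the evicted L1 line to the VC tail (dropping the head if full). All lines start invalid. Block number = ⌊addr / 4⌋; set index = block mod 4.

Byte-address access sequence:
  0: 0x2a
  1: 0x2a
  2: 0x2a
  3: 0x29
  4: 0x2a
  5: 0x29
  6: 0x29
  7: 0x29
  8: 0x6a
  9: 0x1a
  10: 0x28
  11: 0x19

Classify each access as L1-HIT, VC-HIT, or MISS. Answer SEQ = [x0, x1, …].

0: 0x2a (blk 10, set 2) → MISS  vc=[]
1: 0x2a (blk 10, set 2) → L1-HIT  vc=[]
2: 0x2a (blk 10, set 2) → L1-HIT  vc=[]
3: 0x29 (blk 10, set 2) → L1-HIT  vc=[]
4: 0x2a (blk 10, set 2) → L1-HIT  vc=[]
5: 0x29 (blk 10, set 2) → L1-HIT  vc=[]
6: 0x29 (blk 10, set 2) → L1-HIT  vc=[]
7: 0x29 (blk 10, set 2) → L1-HIT  vc=[]
8: 0x6a (blk 26, set 2) → MISS  vc=[10]
9: 0x1a (blk 6, set 2) → MISS  vc=[10, 26]
10: 0x28 (blk 10, set 2) → VC-HIT  vc=[6, 26]
11: 0x19 (blk 6, set 2) → VC-HIT  vc=[10, 26]

SEQ = [MISS, L1-HIT, L1-HIT, L1-HIT, L1-HIT, L1-HIT, L1-HIT, L1-HIT, MISS, MISS, VC-HIT, VC-HIT]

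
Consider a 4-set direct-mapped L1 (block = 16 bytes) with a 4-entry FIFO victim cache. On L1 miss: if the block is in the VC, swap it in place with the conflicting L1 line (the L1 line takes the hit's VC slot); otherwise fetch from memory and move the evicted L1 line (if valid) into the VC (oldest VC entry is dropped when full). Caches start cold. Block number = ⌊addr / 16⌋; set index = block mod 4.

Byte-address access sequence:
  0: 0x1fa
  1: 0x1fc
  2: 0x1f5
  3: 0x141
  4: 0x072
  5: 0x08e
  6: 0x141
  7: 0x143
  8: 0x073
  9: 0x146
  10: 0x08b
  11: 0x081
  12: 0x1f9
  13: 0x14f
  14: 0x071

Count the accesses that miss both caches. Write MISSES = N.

  [0] addr=0x1fa blk=31 s=3: MISS | VC []
  [1] addr=0x1fc blk=31 s=3: L1-HIT | VC []
  [2] addr=0x1f5 blk=31 s=3: L1-HIT | VC []
  [3] addr=0x141 blk=20 s=0: MISS | VC []
  [4] addr=0x72 blk=7 s=3: MISS | VC [31]
  [5] addr=0x8e blk=8 s=0: MISS | VC [31, 20]
  [6] addr=0x141 blk=20 s=0: VC-HIT | VC [31, 8]
  [7] addr=0x143 blk=20 s=0: L1-HIT | VC [31, 8]
  [8] addr=0x73 blk=7 s=3: L1-HIT | VC [31, 8]
  [9] addr=0x146 blk=20 s=0: L1-HIT | VC [31, 8]
  [10] addr=0x8b blk=8 s=0: VC-HIT | VC [31, 20]
  [11] addr=0x81 blk=8 s=0: L1-HIT | VC [31, 20]
  [12] addr=0x1f9 blk=31 s=3: VC-HIT | VC [7, 20]
  [13] addr=0x14f blk=20 s=0: VC-HIT | VC [7, 8]
  [14] addr=0x71 blk=7 s=3: VC-HIT | VC [31, 8]

MISSES = 4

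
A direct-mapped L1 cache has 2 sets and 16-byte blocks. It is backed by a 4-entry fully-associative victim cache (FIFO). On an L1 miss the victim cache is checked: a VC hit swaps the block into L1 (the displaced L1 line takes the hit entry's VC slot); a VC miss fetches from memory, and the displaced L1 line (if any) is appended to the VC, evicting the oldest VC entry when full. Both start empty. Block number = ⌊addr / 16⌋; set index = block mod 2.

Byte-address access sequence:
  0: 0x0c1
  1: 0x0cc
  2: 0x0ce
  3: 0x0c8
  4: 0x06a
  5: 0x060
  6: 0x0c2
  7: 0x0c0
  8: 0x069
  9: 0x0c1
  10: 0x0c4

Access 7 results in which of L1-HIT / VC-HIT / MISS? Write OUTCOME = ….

  [0] addr=0xc1 blk=12 s=0: MISS | VC []
  [1] addr=0xcc blk=12 s=0: L1-HIT | VC []
  [2] addr=0xce blk=12 s=0: L1-HIT | VC []
  [3] addr=0xc8 blk=12 s=0: L1-HIT | VC []
  [4] addr=0x6a blk=6 s=0: MISS | VC [12]
  [5] addr=0x60 blk=6 s=0: L1-HIT | VC [12]
  [6] addr=0xc2 blk=12 s=0: VC-HIT | VC [6]
  [7] addr=0xc0 blk=12 s=0: L1-HIT | VC [6]
  [8] addr=0x69 blk=6 s=0: VC-HIT | VC [12]
  [9] addr=0xc1 blk=12 s=0: VC-HIT | VC [6]
  [10] addr=0xc4 blk=12 s=0: L1-HIT | VC [6]

OUTCOME = L1-HIT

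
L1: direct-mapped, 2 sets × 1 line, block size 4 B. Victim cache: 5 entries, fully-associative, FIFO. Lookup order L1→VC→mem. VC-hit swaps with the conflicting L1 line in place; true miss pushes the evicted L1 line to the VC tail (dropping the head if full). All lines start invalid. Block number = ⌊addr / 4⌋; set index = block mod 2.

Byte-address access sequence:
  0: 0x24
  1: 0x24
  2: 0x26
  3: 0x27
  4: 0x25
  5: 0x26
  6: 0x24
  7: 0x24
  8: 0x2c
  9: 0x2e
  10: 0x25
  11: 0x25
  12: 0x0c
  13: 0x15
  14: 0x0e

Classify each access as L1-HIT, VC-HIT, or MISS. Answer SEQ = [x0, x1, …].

SEQ = [MISS, L1-HIT, L1-HIT, L1-HIT, L1-HIT, L1-HIT, L1-HIT, L1-HIT, MISS, L1-HIT, VC-HIT, L1-HIT, MISS, MISS, VC-HIT]

0: 0x24 (blk 9, set 1) → MISS  vc=[]
1: 0x24 (blk 9, set 1) → L1-HIT  vc=[]
2: 0x26 (blk 9, set 1) → L1-HIT  vc=[]
3: 0x27 (blk 9, set 1) → L1-HIT  vc=[]
4: 0x25 (blk 9, set 1) → L1-HIT  vc=[]
5: 0x26 (blk 9, set 1) → L1-HIT  vc=[]
6: 0x24 (blk 9, set 1) → L1-HIT  vc=[]
7: 0x24 (blk 9, set 1) → L1-HIT  vc=[]
8: 0x2c (blk 11, set 1) → MISS  vc=[9]
9: 0x2e (blk 11, set 1) → L1-HIT  vc=[9]
10: 0x25 (blk 9, set 1) → VC-HIT  vc=[11]
11: 0x25 (blk 9, set 1) → L1-HIT  vc=[11]
12: 0xc (blk 3, set 1) → MISS  vc=[11, 9]
13: 0x15 (blk 5, set 1) → MISS  vc=[11, 9, 3]
14: 0xe (blk 3, set 1) → VC-HIT  vc=[11, 9, 5]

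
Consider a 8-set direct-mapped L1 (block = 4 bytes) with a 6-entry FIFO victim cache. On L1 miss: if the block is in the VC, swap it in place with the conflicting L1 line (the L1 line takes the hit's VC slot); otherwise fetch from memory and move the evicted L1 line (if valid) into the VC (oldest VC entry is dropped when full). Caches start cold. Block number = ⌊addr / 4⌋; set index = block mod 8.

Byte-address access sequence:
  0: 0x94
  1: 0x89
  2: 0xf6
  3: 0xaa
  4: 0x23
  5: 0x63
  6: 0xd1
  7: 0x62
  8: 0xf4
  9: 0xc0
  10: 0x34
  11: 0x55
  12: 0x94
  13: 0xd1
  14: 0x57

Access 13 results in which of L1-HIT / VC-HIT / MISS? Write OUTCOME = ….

#0 0x94→b37/s5 MISS; vc=[]
#1 0x89→b34/s2 MISS; vc=[]
#2 0xf6→b61/s5 MISS; vc=[37]
#3 0xaa→b42/s2 MISS; vc=[37,34]
#4 0x23→b8/s0 MISS; vc=[37,34]
#5 0x63→b24/s0 MISS; vc=[37,34,8]
#6 0xd1→b52/s4 MISS; vc=[37,34,8]
#7 0x62→b24/s0 L1-HIT; vc=[37,34,8]
#8 0xf4→b61/s5 L1-HIT; vc=[37,34,8]
#9 0xc0→b48/s0 MISS; vc=[37,34,8,24]
#10 0x34→b13/s5 MISS; vc=[37,34,8,24,61]
#11 0x55→b21/s5 MISS; vc=[37,34,8,24,61,13]
#12 0x94→b37/s5 VC-HIT; vc=[21,34,8,24,61,13]
#13 0xd1→b52/s4 L1-HIT; vc=[21,34,8,24,61,13]
#14 0x57→b21/s5 VC-HIT; vc=[37,34,8,24,61,13]

OUTCOME = L1-HIT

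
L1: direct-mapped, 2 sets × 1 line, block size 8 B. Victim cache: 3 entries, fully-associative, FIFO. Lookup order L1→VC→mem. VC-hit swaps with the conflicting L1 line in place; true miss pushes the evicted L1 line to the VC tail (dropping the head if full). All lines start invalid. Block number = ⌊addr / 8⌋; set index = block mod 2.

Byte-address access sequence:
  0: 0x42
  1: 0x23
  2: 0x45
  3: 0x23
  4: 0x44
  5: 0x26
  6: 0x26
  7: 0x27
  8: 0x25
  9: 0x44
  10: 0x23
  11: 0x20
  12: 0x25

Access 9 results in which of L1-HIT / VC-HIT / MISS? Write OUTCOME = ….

0: 0x42 (blk 8, set 0) → MISS  vc=[]
1: 0x23 (blk 4, set 0) → MISS  vc=[8]
2: 0x45 (blk 8, set 0) → VC-HIT  vc=[4]
3: 0x23 (blk 4, set 0) → VC-HIT  vc=[8]
4: 0x44 (blk 8, set 0) → VC-HIT  vc=[4]
5: 0x26 (blk 4, set 0) → VC-HIT  vc=[8]
6: 0x26 (blk 4, set 0) → L1-HIT  vc=[8]
7: 0x27 (blk 4, set 0) → L1-HIT  vc=[8]
8: 0x25 (blk 4, set 0) → L1-HIT  vc=[8]
9: 0x44 (blk 8, set 0) → VC-HIT  vc=[4]
10: 0x23 (blk 4, set 0) → VC-HIT  vc=[8]
11: 0x20 (blk 4, set 0) → L1-HIT  vc=[8]
12: 0x25 (blk 4, set 0) → L1-HIT  vc=[8]

OUTCOME = VC-HIT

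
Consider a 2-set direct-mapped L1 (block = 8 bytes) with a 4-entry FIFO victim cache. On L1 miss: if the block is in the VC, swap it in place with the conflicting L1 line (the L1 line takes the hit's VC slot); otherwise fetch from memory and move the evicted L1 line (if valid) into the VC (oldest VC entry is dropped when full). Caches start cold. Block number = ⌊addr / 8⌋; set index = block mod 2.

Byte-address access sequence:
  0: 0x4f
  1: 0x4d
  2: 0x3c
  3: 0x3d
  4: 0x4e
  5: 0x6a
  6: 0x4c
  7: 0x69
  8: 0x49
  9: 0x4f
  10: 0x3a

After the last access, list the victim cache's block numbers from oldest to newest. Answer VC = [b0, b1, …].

VC = [9, 13]

#0 0x4f→b9/s1 MISS; vc=[]
#1 0x4d→b9/s1 L1-HIT; vc=[]
#2 0x3c→b7/s1 MISS; vc=[9]
#3 0x3d→b7/s1 L1-HIT; vc=[9]
#4 0x4e→b9/s1 VC-HIT; vc=[7]
#5 0x6a→b13/s1 MISS; vc=[7,9]
#6 0x4c→b9/s1 VC-HIT; vc=[7,13]
#7 0x69→b13/s1 VC-HIT; vc=[7,9]
#8 0x49→b9/s1 VC-HIT; vc=[7,13]
#9 0x4f→b9/s1 L1-HIT; vc=[7,13]
#10 0x3a→b7/s1 VC-HIT; vc=[9,13]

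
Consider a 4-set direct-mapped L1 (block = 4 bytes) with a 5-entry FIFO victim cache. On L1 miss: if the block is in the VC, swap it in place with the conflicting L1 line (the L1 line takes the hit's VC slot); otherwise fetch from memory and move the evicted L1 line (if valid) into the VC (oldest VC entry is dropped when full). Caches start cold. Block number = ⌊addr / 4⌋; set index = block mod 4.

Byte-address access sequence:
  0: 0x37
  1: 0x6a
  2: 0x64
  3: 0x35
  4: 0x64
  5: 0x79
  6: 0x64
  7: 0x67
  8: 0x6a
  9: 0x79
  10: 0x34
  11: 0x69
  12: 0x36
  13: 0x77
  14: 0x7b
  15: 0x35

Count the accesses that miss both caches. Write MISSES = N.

0: 0x37 (blk 13, set 1) → MISS  vc=[]
1: 0x6a (blk 26, set 2) → MISS  vc=[]
2: 0x64 (blk 25, set 1) → MISS  vc=[13]
3: 0x35 (blk 13, set 1) → VC-HIT  vc=[25]
4: 0x64 (blk 25, set 1) → VC-HIT  vc=[13]
5: 0x79 (blk 30, set 2) → MISS  vc=[13, 26]
6: 0x64 (blk 25, set 1) → L1-HIT  vc=[13, 26]
7: 0x67 (blk 25, set 1) → L1-HIT  vc=[13, 26]
8: 0x6a (blk 26, set 2) → VC-HIT  vc=[13, 30]
9: 0x79 (blk 30, set 2) → VC-HIT  vc=[13, 26]
10: 0x34 (blk 13, set 1) → VC-HIT  vc=[25, 26]
11: 0x69 (blk 26, set 2) → VC-HIT  vc=[25, 30]
12: 0x36 (blk 13, set 1) → L1-HIT  vc=[25, 30]
13: 0x77 (blk 29, set 1) → MISS  vc=[25, 30, 13]
14: 0x7b (blk 30, set 2) → VC-HIT  vc=[25, 26, 13]
15: 0x35 (blk 13, set 1) → VC-HIT  vc=[25, 26, 29]

MISSES = 5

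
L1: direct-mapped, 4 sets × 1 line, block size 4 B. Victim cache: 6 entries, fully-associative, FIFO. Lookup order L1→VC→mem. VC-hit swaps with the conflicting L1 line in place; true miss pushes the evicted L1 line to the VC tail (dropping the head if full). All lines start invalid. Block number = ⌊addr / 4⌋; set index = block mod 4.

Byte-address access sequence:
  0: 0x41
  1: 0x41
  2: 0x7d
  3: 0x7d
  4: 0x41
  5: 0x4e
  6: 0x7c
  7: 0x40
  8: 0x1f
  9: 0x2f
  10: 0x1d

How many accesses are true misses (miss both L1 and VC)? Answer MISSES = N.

#0 0x41→b16/s0 MISS; vc=[]
#1 0x41→b16/s0 L1-HIT; vc=[]
#2 0x7d→b31/s3 MISS; vc=[]
#3 0x7d→b31/s3 L1-HIT; vc=[]
#4 0x41→b16/s0 L1-HIT; vc=[]
#5 0x4e→b19/s3 MISS; vc=[31]
#6 0x7c→b31/s3 VC-HIT; vc=[19]
#7 0x40→b16/s0 L1-HIT; vc=[19]
#8 0x1f→b7/s3 MISS; vc=[19,31]
#9 0x2f→b11/s3 MISS; vc=[19,31,7]
#10 0x1d→b7/s3 VC-HIT; vc=[19,31,11]

MISSES = 5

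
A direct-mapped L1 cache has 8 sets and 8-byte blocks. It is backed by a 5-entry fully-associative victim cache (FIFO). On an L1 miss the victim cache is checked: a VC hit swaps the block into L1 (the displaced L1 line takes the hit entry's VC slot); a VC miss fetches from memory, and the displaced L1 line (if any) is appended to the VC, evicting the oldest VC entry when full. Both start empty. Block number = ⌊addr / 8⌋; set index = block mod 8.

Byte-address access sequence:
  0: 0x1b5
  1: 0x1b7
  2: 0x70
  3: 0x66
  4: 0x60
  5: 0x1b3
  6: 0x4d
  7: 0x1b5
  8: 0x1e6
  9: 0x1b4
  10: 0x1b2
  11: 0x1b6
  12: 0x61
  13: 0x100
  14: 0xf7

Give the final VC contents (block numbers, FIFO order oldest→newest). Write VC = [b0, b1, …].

VC = [14, 60, 54]

#0 0x1b5→b54/s6 MISS; vc=[]
#1 0x1b7→b54/s6 L1-HIT; vc=[]
#2 0x70→b14/s6 MISS; vc=[54]
#3 0x66→b12/s4 MISS; vc=[54]
#4 0x60→b12/s4 L1-HIT; vc=[54]
#5 0x1b3→b54/s6 VC-HIT; vc=[14]
#6 0x4d→b9/s1 MISS; vc=[14]
#7 0x1b5→b54/s6 L1-HIT; vc=[14]
#8 0x1e6→b60/s4 MISS; vc=[14,12]
#9 0x1b4→b54/s6 L1-HIT; vc=[14,12]
#10 0x1b2→b54/s6 L1-HIT; vc=[14,12]
#11 0x1b6→b54/s6 L1-HIT; vc=[14,12]
#12 0x61→b12/s4 VC-HIT; vc=[14,60]
#13 0x100→b32/s0 MISS; vc=[14,60]
#14 0xf7→b30/s6 MISS; vc=[14,60,54]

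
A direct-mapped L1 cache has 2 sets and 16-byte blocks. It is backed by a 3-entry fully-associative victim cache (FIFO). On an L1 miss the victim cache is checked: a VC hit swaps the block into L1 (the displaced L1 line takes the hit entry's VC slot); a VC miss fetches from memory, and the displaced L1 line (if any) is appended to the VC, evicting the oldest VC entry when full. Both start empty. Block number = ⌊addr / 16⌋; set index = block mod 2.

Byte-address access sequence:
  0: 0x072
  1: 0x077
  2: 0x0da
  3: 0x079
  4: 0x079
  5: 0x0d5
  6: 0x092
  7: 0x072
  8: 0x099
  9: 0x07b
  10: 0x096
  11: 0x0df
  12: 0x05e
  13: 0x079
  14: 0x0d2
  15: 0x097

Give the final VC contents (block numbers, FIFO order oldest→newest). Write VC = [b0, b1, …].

  [0] addr=0x72 blk=7 s=1: MISS | VC []
  [1] addr=0x77 blk=7 s=1: L1-HIT | VC []
  [2] addr=0xda blk=13 s=1: MISS | VC [7]
  [3] addr=0x79 blk=7 s=1: VC-HIT | VC [13]
  [4] addr=0x79 blk=7 s=1: L1-HIT | VC [13]
  [5] addr=0xd5 blk=13 s=1: VC-HIT | VC [7]
  [6] addr=0x92 blk=9 s=1: MISS | VC [7, 13]
  [7] addr=0x72 blk=7 s=1: VC-HIT | VC [9, 13]
  [8] addr=0x99 blk=9 s=1: VC-HIT | VC [7, 13]
  [9] addr=0x7b blk=7 s=1: VC-HIT | VC [9, 13]
  [10] addr=0x96 blk=9 s=1: VC-HIT | VC [7, 13]
  [11] addr=0xdf blk=13 s=1: VC-HIT | VC [7, 9]
  [12] addr=0x5e blk=5 s=1: MISS | VC [7, 9, 13]
  [13] addr=0x79 blk=7 s=1: VC-HIT | VC [5, 9, 13]
  [14] addr=0xd2 blk=13 s=1: VC-HIT | VC [5, 9, 7]
  [15] addr=0x97 blk=9 s=1: VC-HIT | VC [5, 13, 7]

VC = [5, 13, 7]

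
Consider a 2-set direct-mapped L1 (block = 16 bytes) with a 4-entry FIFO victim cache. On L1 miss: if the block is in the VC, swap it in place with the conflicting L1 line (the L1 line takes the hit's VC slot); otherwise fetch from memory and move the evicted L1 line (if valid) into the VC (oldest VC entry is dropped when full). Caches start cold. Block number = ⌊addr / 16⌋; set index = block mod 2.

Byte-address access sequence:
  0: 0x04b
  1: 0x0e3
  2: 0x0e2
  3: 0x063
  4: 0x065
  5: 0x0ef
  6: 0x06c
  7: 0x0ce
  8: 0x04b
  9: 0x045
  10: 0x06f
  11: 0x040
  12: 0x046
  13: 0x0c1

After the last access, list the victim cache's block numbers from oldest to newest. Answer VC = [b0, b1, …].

  [0] addr=0x4b blk=4 s=0: MISS | VC []
  [1] addr=0xe3 blk=14 s=0: MISS | VC [4]
  [2] addr=0xe2 blk=14 s=0: L1-HIT | VC [4]
  [3] addr=0x63 blk=6 s=0: MISS | VC [4, 14]
  [4] addr=0x65 blk=6 s=0: L1-HIT | VC [4, 14]
  [5] addr=0xef blk=14 s=0: VC-HIT | VC [4, 6]
  [6] addr=0x6c blk=6 s=0: VC-HIT | VC [4, 14]
  [7] addr=0xce blk=12 s=0: MISS | VC [4, 14, 6]
  [8] addr=0x4b blk=4 s=0: VC-HIT | VC [12, 14, 6]
  [9] addr=0x45 blk=4 s=0: L1-HIT | VC [12, 14, 6]
  [10] addr=0x6f blk=6 s=0: VC-HIT | VC [12, 14, 4]
  [11] addr=0x40 blk=4 s=0: VC-HIT | VC [12, 14, 6]
  [12] addr=0x46 blk=4 s=0: L1-HIT | VC [12, 14, 6]
  [13] addr=0xc1 blk=12 s=0: VC-HIT | VC [4, 14, 6]

VC = [4, 14, 6]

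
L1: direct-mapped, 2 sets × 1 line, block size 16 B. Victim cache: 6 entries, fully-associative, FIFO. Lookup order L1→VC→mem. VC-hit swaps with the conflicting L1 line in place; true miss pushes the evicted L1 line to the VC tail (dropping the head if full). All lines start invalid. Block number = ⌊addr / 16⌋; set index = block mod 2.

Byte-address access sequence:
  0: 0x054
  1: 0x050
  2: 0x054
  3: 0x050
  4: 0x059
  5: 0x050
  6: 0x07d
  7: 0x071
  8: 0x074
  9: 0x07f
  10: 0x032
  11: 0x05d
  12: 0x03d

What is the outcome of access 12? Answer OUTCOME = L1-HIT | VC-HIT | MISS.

  [0] addr=0x54 blk=5 s=1: MISS | VC []
  [1] addr=0x50 blk=5 s=1: L1-HIT | VC []
  [2] addr=0x54 blk=5 s=1: L1-HIT | VC []
  [3] addr=0x50 blk=5 s=1: L1-HIT | VC []
  [4] addr=0x59 blk=5 s=1: L1-HIT | VC []
  [5] addr=0x50 blk=5 s=1: L1-HIT | VC []
  [6] addr=0x7d blk=7 s=1: MISS | VC [5]
  [7] addr=0x71 blk=7 s=1: L1-HIT | VC [5]
  [8] addr=0x74 blk=7 s=1: L1-HIT | VC [5]
  [9] addr=0x7f blk=7 s=1: L1-HIT | VC [5]
  [10] addr=0x32 blk=3 s=1: MISS | VC [5, 7]
  [11] addr=0x5d blk=5 s=1: VC-HIT | VC [3, 7]
  [12] addr=0x3d blk=3 s=1: VC-HIT | VC [5, 7]

OUTCOME = VC-HIT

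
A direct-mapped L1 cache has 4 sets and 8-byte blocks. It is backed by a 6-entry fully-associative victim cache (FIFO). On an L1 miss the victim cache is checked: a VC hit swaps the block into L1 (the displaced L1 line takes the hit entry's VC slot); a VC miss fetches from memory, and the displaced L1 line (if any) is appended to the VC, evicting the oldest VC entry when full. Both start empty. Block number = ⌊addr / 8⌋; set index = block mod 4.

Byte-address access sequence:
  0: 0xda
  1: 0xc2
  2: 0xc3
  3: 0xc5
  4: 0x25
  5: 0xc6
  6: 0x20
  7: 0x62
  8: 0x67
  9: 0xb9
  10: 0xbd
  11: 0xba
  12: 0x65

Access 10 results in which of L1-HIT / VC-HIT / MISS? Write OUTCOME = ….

OUTCOME = L1-HIT

#0 0xda→b27/s3 MISS; vc=[]
#1 0xc2→b24/s0 MISS; vc=[]
#2 0xc3→b24/s0 L1-HIT; vc=[]
#3 0xc5→b24/s0 L1-HIT; vc=[]
#4 0x25→b4/s0 MISS; vc=[24]
#5 0xc6→b24/s0 VC-HIT; vc=[4]
#6 0x20→b4/s0 VC-HIT; vc=[24]
#7 0x62→b12/s0 MISS; vc=[24,4]
#8 0x67→b12/s0 L1-HIT; vc=[24,4]
#9 0xb9→b23/s3 MISS; vc=[24,4,27]
#10 0xbd→b23/s3 L1-HIT; vc=[24,4,27]
#11 0xba→b23/s3 L1-HIT; vc=[24,4,27]
#12 0x65→b12/s0 L1-HIT; vc=[24,4,27]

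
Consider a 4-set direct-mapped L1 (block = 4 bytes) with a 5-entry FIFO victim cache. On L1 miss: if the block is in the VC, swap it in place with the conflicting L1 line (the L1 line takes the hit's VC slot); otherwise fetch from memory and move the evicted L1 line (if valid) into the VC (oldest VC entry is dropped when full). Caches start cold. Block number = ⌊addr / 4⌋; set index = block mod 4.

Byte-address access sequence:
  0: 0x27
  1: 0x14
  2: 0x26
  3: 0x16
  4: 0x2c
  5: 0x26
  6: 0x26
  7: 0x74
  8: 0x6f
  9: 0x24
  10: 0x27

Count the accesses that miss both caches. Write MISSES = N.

MISSES = 5

  [0] addr=0x27 blk=9 s=1: MISS | VC []
  [1] addr=0x14 blk=5 s=1: MISS | VC [9]
  [2] addr=0x26 blk=9 s=1: VC-HIT | VC [5]
  [3] addr=0x16 blk=5 s=1: VC-HIT | VC [9]
  [4] addr=0x2c blk=11 s=3: MISS | VC [9]
  [5] addr=0x26 blk=9 s=1: VC-HIT | VC [5]
  [6] addr=0x26 blk=9 s=1: L1-HIT | VC [5]
  [7] addr=0x74 blk=29 s=1: MISS | VC [5, 9]
  [8] addr=0x6f blk=27 s=3: MISS | VC [5, 9, 11]
  [9] addr=0x24 blk=9 s=1: VC-HIT | VC [5, 29, 11]
  [10] addr=0x27 blk=9 s=1: L1-HIT | VC [5, 29, 11]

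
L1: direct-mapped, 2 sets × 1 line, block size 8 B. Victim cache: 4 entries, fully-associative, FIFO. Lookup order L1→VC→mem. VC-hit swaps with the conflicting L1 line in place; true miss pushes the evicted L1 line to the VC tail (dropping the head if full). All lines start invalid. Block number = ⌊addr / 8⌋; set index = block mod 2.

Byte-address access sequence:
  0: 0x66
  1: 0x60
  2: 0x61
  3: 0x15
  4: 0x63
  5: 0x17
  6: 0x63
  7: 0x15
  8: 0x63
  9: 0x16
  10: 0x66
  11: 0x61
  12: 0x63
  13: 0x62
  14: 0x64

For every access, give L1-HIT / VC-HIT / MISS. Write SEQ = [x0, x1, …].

0: 0x66 (blk 12, set 0) → MISS  vc=[]
1: 0x60 (blk 12, set 0) → L1-HIT  vc=[]
2: 0x61 (blk 12, set 0) → L1-HIT  vc=[]
3: 0x15 (blk 2, set 0) → MISS  vc=[12]
4: 0x63 (blk 12, set 0) → VC-HIT  vc=[2]
5: 0x17 (blk 2, set 0) → VC-HIT  vc=[12]
6: 0x63 (blk 12, set 0) → VC-HIT  vc=[2]
7: 0x15 (blk 2, set 0) → VC-HIT  vc=[12]
8: 0x63 (blk 12, set 0) → VC-HIT  vc=[2]
9: 0x16 (blk 2, set 0) → VC-HIT  vc=[12]
10: 0x66 (blk 12, set 0) → VC-HIT  vc=[2]
11: 0x61 (blk 12, set 0) → L1-HIT  vc=[2]
12: 0x63 (blk 12, set 0) → L1-HIT  vc=[2]
13: 0x62 (blk 12, set 0) → L1-HIT  vc=[2]
14: 0x64 (blk 12, set 0) → L1-HIT  vc=[2]

SEQ = [MISS, L1-HIT, L1-HIT, MISS, VC-HIT, VC-HIT, VC-HIT, VC-HIT, VC-HIT, VC-HIT, VC-HIT, L1-HIT, L1-HIT, L1-HIT, L1-HIT]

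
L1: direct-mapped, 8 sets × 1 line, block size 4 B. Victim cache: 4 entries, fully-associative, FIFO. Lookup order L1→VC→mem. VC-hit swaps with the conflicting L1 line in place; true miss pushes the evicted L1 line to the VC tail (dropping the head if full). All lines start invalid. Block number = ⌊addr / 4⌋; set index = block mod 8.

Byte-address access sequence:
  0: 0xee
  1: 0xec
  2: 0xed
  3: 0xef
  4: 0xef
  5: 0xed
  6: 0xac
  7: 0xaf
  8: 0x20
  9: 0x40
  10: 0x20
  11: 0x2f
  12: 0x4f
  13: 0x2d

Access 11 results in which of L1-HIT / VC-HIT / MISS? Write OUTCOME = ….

0: 0xee (blk 59, set 3) → MISS  vc=[]
1: 0xec (blk 59, set 3) → L1-HIT  vc=[]
2: 0xed (blk 59, set 3) → L1-HIT  vc=[]
3: 0xef (blk 59, set 3) → L1-HIT  vc=[]
4: 0xef (blk 59, set 3) → L1-HIT  vc=[]
5: 0xed (blk 59, set 3) → L1-HIT  vc=[]
6: 0xac (blk 43, set 3) → MISS  vc=[59]
7: 0xaf (blk 43, set 3) → L1-HIT  vc=[59]
8: 0x20 (blk 8, set 0) → MISS  vc=[59]
9: 0x40 (blk 16, set 0) → MISS  vc=[59, 8]
10: 0x20 (blk 8, set 0) → VC-HIT  vc=[59, 16]
11: 0x2f (blk 11, set 3) → MISS  vc=[59, 16, 43]
12: 0x4f (blk 19, set 3) → MISS  vc=[59, 16, 43, 11]
13: 0x2d (blk 11, set 3) → VC-HIT  vc=[59, 16, 43, 19]

OUTCOME = MISS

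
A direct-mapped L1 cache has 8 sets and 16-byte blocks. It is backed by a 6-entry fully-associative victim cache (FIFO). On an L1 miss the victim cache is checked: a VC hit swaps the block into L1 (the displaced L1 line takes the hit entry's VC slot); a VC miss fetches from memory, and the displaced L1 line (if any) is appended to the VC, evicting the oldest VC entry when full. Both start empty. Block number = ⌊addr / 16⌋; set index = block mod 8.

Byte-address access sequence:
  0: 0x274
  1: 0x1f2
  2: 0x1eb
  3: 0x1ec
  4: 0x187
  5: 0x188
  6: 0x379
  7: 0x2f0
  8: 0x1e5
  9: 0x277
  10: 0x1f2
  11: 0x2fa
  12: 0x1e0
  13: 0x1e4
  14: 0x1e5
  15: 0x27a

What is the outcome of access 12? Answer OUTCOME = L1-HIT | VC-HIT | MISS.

OUTCOME = L1-HIT

0: 0x274 (blk 39, set 7) → MISS  vc=[]
1: 0x1f2 (blk 31, set 7) → MISS  vc=[39]
2: 0x1eb (blk 30, set 6) → MISS  vc=[39]
3: 0x1ec (blk 30, set 6) → L1-HIT  vc=[39]
4: 0x187 (blk 24, set 0) → MISS  vc=[39]
5: 0x188 (blk 24, set 0) → L1-HIT  vc=[39]
6: 0x379 (blk 55, set 7) → MISS  vc=[39, 31]
7: 0x2f0 (blk 47, set 7) → MISS  vc=[39, 31, 55]
8: 0x1e5 (blk 30, set 6) → L1-HIT  vc=[39, 31, 55]
9: 0x277 (blk 39, set 7) → VC-HIT  vc=[47, 31, 55]
10: 0x1f2 (blk 31, set 7) → VC-HIT  vc=[47, 39, 55]
11: 0x2fa (blk 47, set 7) → VC-HIT  vc=[31, 39, 55]
12: 0x1e0 (blk 30, set 6) → L1-HIT  vc=[31, 39, 55]
13: 0x1e4 (blk 30, set 6) → L1-HIT  vc=[31, 39, 55]
14: 0x1e5 (blk 30, set 6) → L1-HIT  vc=[31, 39, 55]
15: 0x27a (blk 39, set 7) → VC-HIT  vc=[31, 47, 55]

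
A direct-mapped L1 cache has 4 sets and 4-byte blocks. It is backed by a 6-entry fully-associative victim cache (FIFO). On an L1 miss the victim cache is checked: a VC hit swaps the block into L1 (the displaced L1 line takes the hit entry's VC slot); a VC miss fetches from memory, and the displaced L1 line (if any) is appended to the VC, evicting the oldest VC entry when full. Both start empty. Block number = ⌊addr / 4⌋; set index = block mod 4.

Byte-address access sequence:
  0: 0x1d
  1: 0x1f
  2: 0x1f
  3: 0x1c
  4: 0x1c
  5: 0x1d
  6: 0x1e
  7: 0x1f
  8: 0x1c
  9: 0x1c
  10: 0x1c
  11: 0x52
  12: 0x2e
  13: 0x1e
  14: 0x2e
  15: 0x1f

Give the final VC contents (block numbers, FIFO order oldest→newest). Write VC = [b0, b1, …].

VC = [11]

  [0] addr=0x1d blk=7 s=3: MISS | VC []
  [1] addr=0x1f blk=7 s=3: L1-HIT | VC []
  [2] addr=0x1f blk=7 s=3: L1-HIT | VC []
  [3] addr=0x1c blk=7 s=3: L1-HIT | VC []
  [4] addr=0x1c blk=7 s=3: L1-HIT | VC []
  [5] addr=0x1d blk=7 s=3: L1-HIT | VC []
  [6] addr=0x1e blk=7 s=3: L1-HIT | VC []
  [7] addr=0x1f blk=7 s=3: L1-HIT | VC []
  [8] addr=0x1c blk=7 s=3: L1-HIT | VC []
  [9] addr=0x1c blk=7 s=3: L1-HIT | VC []
  [10] addr=0x1c blk=7 s=3: L1-HIT | VC []
  [11] addr=0x52 blk=20 s=0: MISS | VC []
  [12] addr=0x2e blk=11 s=3: MISS | VC [7]
  [13] addr=0x1e blk=7 s=3: VC-HIT | VC [11]
  [14] addr=0x2e blk=11 s=3: VC-HIT | VC [7]
  [15] addr=0x1f blk=7 s=3: VC-HIT | VC [11]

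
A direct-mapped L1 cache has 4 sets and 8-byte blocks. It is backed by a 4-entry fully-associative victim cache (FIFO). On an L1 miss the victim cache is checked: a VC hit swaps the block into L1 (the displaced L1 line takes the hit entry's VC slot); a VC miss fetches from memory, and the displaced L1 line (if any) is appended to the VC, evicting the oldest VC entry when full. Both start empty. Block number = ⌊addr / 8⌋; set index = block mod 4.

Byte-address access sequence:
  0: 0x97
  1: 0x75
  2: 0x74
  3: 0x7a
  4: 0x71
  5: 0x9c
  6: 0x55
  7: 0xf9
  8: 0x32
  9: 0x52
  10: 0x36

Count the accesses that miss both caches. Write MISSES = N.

MISSES = 7

0: 0x97 (blk 18, set 2) → MISS  vc=[]
1: 0x75 (blk 14, set 2) → MISS  vc=[18]
2: 0x74 (blk 14, set 2) → L1-HIT  vc=[18]
3: 0x7a (blk 15, set 3) → MISS  vc=[18]
4: 0x71 (blk 14, set 2) → L1-HIT  vc=[18]
5: 0x9c (blk 19, set 3) → MISS  vc=[18, 15]
6: 0x55 (blk 10, set 2) → MISS  vc=[18, 15, 14]
7: 0xf9 (blk 31, set 3) → MISS  vc=[18, 15, 14, 19]
8: 0x32 (blk 6, set 2) → MISS  vc=[15, 14, 19, 10]
9: 0x52 (blk 10, set 2) → VC-HIT  vc=[15, 14, 19, 6]
10: 0x36 (blk 6, set 2) → VC-HIT  vc=[15, 14, 19, 10]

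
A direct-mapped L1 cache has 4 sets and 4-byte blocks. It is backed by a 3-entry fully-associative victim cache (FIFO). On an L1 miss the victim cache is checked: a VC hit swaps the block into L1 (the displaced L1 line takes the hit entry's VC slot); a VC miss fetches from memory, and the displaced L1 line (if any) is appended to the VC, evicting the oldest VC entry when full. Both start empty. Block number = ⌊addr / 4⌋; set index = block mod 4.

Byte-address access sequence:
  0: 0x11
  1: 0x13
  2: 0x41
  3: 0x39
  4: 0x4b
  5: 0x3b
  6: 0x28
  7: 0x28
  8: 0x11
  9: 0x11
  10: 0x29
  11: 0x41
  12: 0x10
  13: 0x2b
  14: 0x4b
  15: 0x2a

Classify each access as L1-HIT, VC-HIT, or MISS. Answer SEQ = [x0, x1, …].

  [0] addr=0x11 blk=4 s=0: MISS | VC []
  [1] addr=0x13 blk=4 s=0: L1-HIT | VC []
  [2] addr=0x41 blk=16 s=0: MISS | VC [4]
  [3] addr=0x39 blk=14 s=2: MISS | VC [4]
  [4] addr=0x4b blk=18 s=2: MISS | VC [4, 14]
  [5] addr=0x3b blk=14 s=2: VC-HIT | VC [4, 18]
  [6] addr=0x28 blk=10 s=2: MISS | VC [4, 18, 14]
  [7] addr=0x28 blk=10 s=2: L1-HIT | VC [4, 18, 14]
  [8] addr=0x11 blk=4 s=0: VC-HIT | VC [16, 18, 14]
  [9] addr=0x11 blk=4 s=0: L1-HIT | VC [16, 18, 14]
  [10] addr=0x29 blk=10 s=2: L1-HIT | VC [16, 18, 14]
  [11] addr=0x41 blk=16 s=0: VC-HIT | VC [4, 18, 14]
  [12] addr=0x10 blk=4 s=0: VC-HIT | VC [16, 18, 14]
  [13] addr=0x2b blk=10 s=2: L1-HIT | VC [16, 18, 14]
  [14] addr=0x4b blk=18 s=2: VC-HIT | VC [16, 10, 14]
  [15] addr=0x2a blk=10 s=2: VC-HIT | VC [16, 18, 14]

SEQ = [MISS, L1-HIT, MISS, MISS, MISS, VC-HIT, MISS, L1-HIT, VC-HIT, L1-HIT, L1-HIT, VC-HIT, VC-HIT, L1-HIT, VC-HIT, VC-HIT]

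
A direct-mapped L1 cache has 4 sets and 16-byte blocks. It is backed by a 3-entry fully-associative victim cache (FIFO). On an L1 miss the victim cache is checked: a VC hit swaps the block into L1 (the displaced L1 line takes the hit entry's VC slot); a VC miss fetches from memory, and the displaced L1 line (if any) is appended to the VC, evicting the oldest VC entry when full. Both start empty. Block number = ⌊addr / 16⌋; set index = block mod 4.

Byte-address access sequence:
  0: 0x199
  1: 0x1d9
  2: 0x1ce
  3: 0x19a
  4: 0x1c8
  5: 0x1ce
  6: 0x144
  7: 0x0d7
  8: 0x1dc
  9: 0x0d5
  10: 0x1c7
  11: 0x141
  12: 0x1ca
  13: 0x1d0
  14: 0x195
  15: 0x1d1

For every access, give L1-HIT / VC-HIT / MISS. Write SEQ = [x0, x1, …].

SEQ = [MISS, MISS, MISS, VC-HIT, L1-HIT, L1-HIT, MISS, MISS, VC-HIT, VC-HIT, VC-HIT, VC-HIT, VC-HIT, VC-HIT, VC-HIT, VC-HIT]

#0 0x199→b25/s1 MISS; vc=[]
#1 0x1d9→b29/s1 MISS; vc=[25]
#2 0x1ce→b28/s0 MISS; vc=[25]
#3 0x19a→b25/s1 VC-HIT; vc=[29]
#4 0x1c8→b28/s0 L1-HIT; vc=[29]
#5 0x1ce→b28/s0 L1-HIT; vc=[29]
#6 0x144→b20/s0 MISS; vc=[29,28]
#7 0xd7→b13/s1 MISS; vc=[29,28,25]
#8 0x1dc→b29/s1 VC-HIT; vc=[13,28,25]
#9 0xd5→b13/s1 VC-HIT; vc=[29,28,25]
#10 0x1c7→b28/s0 VC-HIT; vc=[29,20,25]
#11 0x141→b20/s0 VC-HIT; vc=[29,28,25]
#12 0x1ca→b28/s0 VC-HIT; vc=[29,20,25]
#13 0x1d0→b29/s1 VC-HIT; vc=[13,20,25]
#14 0x195→b25/s1 VC-HIT; vc=[13,20,29]
#15 0x1d1→b29/s1 VC-HIT; vc=[13,20,25]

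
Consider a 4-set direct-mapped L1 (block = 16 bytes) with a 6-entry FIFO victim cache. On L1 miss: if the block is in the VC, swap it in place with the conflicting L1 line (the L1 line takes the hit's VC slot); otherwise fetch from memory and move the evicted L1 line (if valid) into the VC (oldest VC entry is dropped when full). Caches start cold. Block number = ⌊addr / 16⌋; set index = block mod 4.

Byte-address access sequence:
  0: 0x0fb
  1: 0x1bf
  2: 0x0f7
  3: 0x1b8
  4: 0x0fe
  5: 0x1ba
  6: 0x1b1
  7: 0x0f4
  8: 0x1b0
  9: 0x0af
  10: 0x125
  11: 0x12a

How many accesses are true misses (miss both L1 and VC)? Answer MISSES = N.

MISSES = 4

#0 0xfb→b15/s3 MISS; vc=[]
#1 0x1bf→b27/s3 MISS; vc=[15]
#2 0xf7→b15/s3 VC-HIT; vc=[27]
#3 0x1b8→b27/s3 VC-HIT; vc=[15]
#4 0xfe→b15/s3 VC-HIT; vc=[27]
#5 0x1ba→b27/s3 VC-HIT; vc=[15]
#6 0x1b1→b27/s3 L1-HIT; vc=[15]
#7 0xf4→b15/s3 VC-HIT; vc=[27]
#8 0x1b0→b27/s3 VC-HIT; vc=[15]
#9 0xaf→b10/s2 MISS; vc=[15]
#10 0x125→b18/s2 MISS; vc=[15,10]
#11 0x12a→b18/s2 L1-HIT; vc=[15,10]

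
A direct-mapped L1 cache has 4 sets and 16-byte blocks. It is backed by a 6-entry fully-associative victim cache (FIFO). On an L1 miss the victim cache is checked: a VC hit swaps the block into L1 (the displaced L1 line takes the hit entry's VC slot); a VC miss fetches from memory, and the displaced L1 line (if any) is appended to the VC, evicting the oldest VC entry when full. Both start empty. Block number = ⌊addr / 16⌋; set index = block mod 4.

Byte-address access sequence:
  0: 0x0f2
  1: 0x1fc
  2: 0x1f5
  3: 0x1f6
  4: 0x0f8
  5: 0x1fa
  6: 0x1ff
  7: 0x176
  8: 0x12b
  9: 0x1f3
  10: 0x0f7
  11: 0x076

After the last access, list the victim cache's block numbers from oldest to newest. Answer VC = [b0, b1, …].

VC = [31, 23, 15]

  [0] addr=0xf2 blk=15 s=3: MISS | VC []
  [1] addr=0x1fc blk=31 s=3: MISS | VC [15]
  [2] addr=0x1f5 blk=31 s=3: L1-HIT | VC [15]
  [3] addr=0x1f6 blk=31 s=3: L1-HIT | VC [15]
  [4] addr=0xf8 blk=15 s=3: VC-HIT | VC [31]
  [5] addr=0x1fa blk=31 s=3: VC-HIT | VC [15]
  [6] addr=0x1ff blk=31 s=3: L1-HIT | VC [15]
  [7] addr=0x176 blk=23 s=3: MISS | VC [15, 31]
  [8] addr=0x12b blk=18 s=2: MISS | VC [15, 31]
  [9] addr=0x1f3 blk=31 s=3: VC-HIT | VC [15, 23]
  [10] addr=0xf7 blk=15 s=3: VC-HIT | VC [31, 23]
  [11] addr=0x76 blk=7 s=3: MISS | VC [31, 23, 15]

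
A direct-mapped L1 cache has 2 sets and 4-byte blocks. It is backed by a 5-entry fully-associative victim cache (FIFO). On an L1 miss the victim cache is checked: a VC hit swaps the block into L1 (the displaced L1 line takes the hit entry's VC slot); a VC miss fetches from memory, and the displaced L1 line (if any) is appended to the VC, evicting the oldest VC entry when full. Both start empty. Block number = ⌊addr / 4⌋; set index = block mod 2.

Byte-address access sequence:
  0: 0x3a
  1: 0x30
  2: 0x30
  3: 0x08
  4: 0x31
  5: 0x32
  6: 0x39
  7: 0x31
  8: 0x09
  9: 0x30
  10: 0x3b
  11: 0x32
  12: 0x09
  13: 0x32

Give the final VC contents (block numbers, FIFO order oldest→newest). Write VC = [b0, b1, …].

0: 0x3a (blk 14, set 0) → MISS  vc=[]
1: 0x30 (blk 12, set 0) → MISS  vc=[14]
2: 0x30 (blk 12, set 0) → L1-HIT  vc=[14]
3: 0x8 (blk 2, set 0) → MISS  vc=[14, 12]
4: 0x31 (blk 12, set 0) → VC-HIT  vc=[14, 2]
5: 0x32 (blk 12, set 0) → L1-HIT  vc=[14, 2]
6: 0x39 (blk 14, set 0) → VC-HIT  vc=[12, 2]
7: 0x31 (blk 12, set 0) → VC-HIT  vc=[14, 2]
8: 0x9 (blk 2, set 0) → VC-HIT  vc=[14, 12]
9: 0x30 (blk 12, set 0) → VC-HIT  vc=[14, 2]
10: 0x3b (blk 14, set 0) → VC-HIT  vc=[12, 2]
11: 0x32 (blk 12, set 0) → VC-HIT  vc=[14, 2]
12: 0x9 (blk 2, set 0) → VC-HIT  vc=[14, 12]
13: 0x32 (blk 12, set 0) → VC-HIT  vc=[14, 2]

VC = [14, 2]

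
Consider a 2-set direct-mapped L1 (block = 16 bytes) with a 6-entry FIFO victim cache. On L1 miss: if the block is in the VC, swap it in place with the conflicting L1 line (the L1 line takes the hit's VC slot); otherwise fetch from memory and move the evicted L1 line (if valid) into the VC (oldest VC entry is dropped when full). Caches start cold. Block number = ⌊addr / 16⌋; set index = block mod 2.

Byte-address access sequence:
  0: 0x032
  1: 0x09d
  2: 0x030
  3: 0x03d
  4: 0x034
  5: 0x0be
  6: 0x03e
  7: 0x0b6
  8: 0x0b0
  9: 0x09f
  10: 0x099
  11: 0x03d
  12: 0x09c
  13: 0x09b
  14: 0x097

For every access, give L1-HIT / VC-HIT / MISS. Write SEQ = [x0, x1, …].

SEQ = [MISS, MISS, VC-HIT, L1-HIT, L1-HIT, MISS, VC-HIT, VC-HIT, L1-HIT, VC-HIT, L1-HIT, VC-HIT, VC-HIT, L1-HIT, L1-HIT]

#0 0x32→b3/s1 MISS; vc=[]
#1 0x9d→b9/s1 MISS; vc=[3]
#2 0x30→b3/s1 VC-HIT; vc=[9]
#3 0x3d→b3/s1 L1-HIT; vc=[9]
#4 0x34→b3/s1 L1-HIT; vc=[9]
#5 0xbe→b11/s1 MISS; vc=[9,3]
#6 0x3e→b3/s1 VC-HIT; vc=[9,11]
#7 0xb6→b11/s1 VC-HIT; vc=[9,3]
#8 0xb0→b11/s1 L1-HIT; vc=[9,3]
#9 0x9f→b9/s1 VC-HIT; vc=[11,3]
#10 0x99→b9/s1 L1-HIT; vc=[11,3]
#11 0x3d→b3/s1 VC-HIT; vc=[11,9]
#12 0x9c→b9/s1 VC-HIT; vc=[11,3]
#13 0x9b→b9/s1 L1-HIT; vc=[11,3]
#14 0x97→b9/s1 L1-HIT; vc=[11,3]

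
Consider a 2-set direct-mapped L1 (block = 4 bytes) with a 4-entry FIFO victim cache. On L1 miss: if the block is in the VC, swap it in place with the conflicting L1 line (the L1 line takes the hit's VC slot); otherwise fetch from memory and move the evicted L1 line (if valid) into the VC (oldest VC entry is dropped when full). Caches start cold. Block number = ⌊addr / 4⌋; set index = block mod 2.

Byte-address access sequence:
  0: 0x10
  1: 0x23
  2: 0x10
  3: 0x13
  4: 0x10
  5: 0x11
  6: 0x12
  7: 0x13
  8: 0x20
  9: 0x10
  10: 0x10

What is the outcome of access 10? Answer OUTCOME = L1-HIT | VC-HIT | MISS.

OUTCOME = L1-HIT

0: 0x10 (blk 4, set 0) → MISS  vc=[]
1: 0x23 (blk 8, set 0) → MISS  vc=[4]
2: 0x10 (blk 4, set 0) → VC-HIT  vc=[8]
3: 0x13 (blk 4, set 0) → L1-HIT  vc=[8]
4: 0x10 (blk 4, set 0) → L1-HIT  vc=[8]
5: 0x11 (blk 4, set 0) → L1-HIT  vc=[8]
6: 0x12 (blk 4, set 0) → L1-HIT  vc=[8]
7: 0x13 (blk 4, set 0) → L1-HIT  vc=[8]
8: 0x20 (blk 8, set 0) → VC-HIT  vc=[4]
9: 0x10 (blk 4, set 0) → VC-HIT  vc=[8]
10: 0x10 (blk 4, set 0) → L1-HIT  vc=[8]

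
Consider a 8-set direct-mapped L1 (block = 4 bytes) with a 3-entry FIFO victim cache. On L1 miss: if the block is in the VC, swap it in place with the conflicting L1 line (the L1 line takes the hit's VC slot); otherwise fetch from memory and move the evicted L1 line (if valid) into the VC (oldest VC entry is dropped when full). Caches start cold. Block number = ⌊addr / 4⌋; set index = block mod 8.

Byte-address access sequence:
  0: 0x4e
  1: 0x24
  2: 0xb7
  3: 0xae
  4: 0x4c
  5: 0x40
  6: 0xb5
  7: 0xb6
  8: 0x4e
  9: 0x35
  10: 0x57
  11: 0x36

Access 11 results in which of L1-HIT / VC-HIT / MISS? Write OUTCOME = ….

OUTCOME = VC-HIT

  [0] addr=0x4e blk=19 s=3: MISS | VC []
  [1] addr=0x24 blk=9 s=1: MISS | VC []
  [2] addr=0xb7 blk=45 s=5: MISS | VC []
  [3] addr=0xae blk=43 s=3: MISS | VC [19]
  [4] addr=0x4c blk=19 s=3: VC-HIT | VC [43]
  [5] addr=0x40 blk=16 s=0: MISS | VC [43]
  [6] addr=0xb5 blk=45 s=5: L1-HIT | VC [43]
  [7] addr=0xb6 blk=45 s=5: L1-HIT | VC [43]
  [8] addr=0x4e blk=19 s=3: L1-HIT | VC [43]
  [9] addr=0x35 blk=13 s=5: MISS | VC [43, 45]
  [10] addr=0x57 blk=21 s=5: MISS | VC [43, 45, 13]
  [11] addr=0x36 blk=13 s=5: VC-HIT | VC [43, 45, 21]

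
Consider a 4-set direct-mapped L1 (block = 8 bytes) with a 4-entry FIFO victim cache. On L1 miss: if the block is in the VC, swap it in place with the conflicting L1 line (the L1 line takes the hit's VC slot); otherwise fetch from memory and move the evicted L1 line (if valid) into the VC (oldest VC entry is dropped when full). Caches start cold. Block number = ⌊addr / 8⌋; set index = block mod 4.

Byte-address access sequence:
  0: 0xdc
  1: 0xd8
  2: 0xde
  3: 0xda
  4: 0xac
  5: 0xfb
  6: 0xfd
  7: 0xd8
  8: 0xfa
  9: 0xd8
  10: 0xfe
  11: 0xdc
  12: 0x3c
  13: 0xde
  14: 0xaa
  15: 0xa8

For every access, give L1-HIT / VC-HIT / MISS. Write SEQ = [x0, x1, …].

SEQ = [MISS, L1-HIT, L1-HIT, L1-HIT, MISS, MISS, L1-HIT, VC-HIT, VC-HIT, VC-HIT, VC-HIT, VC-HIT, MISS, VC-HIT, L1-HIT, L1-HIT]

#0 0xdc→b27/s3 MISS; vc=[]
#1 0xd8→b27/s3 L1-HIT; vc=[]
#2 0xde→b27/s3 L1-HIT; vc=[]
#3 0xda→b27/s3 L1-HIT; vc=[]
#4 0xac→b21/s1 MISS; vc=[]
#5 0xfb→b31/s3 MISS; vc=[27]
#6 0xfd→b31/s3 L1-HIT; vc=[27]
#7 0xd8→b27/s3 VC-HIT; vc=[31]
#8 0xfa→b31/s3 VC-HIT; vc=[27]
#9 0xd8→b27/s3 VC-HIT; vc=[31]
#10 0xfe→b31/s3 VC-HIT; vc=[27]
#11 0xdc→b27/s3 VC-HIT; vc=[31]
#12 0x3c→b7/s3 MISS; vc=[31,27]
#13 0xde→b27/s3 VC-HIT; vc=[31,7]
#14 0xaa→b21/s1 L1-HIT; vc=[31,7]
#15 0xa8→b21/s1 L1-HIT; vc=[31,7]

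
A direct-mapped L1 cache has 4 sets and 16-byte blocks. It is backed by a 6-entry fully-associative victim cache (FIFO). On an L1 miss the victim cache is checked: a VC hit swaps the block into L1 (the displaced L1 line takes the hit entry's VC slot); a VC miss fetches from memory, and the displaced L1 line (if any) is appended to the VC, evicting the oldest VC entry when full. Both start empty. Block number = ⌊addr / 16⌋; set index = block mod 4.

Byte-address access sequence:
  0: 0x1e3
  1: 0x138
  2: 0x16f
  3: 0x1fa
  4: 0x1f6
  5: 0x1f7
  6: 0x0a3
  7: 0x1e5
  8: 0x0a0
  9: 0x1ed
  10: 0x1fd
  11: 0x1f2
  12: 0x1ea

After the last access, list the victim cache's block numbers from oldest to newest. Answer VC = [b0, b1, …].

0: 0x1e3 (blk 30, set 2) → MISS  vc=[]
1: 0x138 (blk 19, set 3) → MISS  vc=[]
2: 0x16f (blk 22, set 2) → MISS  vc=[30]
3: 0x1fa (blk 31, set 3) → MISS  vc=[30, 19]
4: 0x1f6 (blk 31, set 3) → L1-HIT  vc=[30, 19]
5: 0x1f7 (blk 31, set 3) → L1-HIT  vc=[30, 19]
6: 0xa3 (blk 10, set 2) → MISS  vc=[30, 19, 22]
7: 0x1e5 (blk 30, set 2) → VC-HIT  vc=[10, 19, 22]
8: 0xa0 (blk 10, set 2) → VC-HIT  vc=[30, 19, 22]
9: 0x1ed (blk 30, set 2) → VC-HIT  vc=[10, 19, 22]
10: 0x1fd (blk 31, set 3) → L1-HIT  vc=[10, 19, 22]
11: 0x1f2 (blk 31, set 3) → L1-HIT  vc=[10, 19, 22]
12: 0x1ea (blk 30, set 2) → L1-HIT  vc=[10, 19, 22]

VC = [10, 19, 22]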